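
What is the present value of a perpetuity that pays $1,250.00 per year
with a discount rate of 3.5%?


Formula: PV = C / r
Substituting: PV = $1,250.00 / 0.035
PV = $35,714.29

$35,714.29


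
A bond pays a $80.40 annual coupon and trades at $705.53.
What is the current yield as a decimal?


Formula: Current yield = annual coupon / price
Substituting: CY = $80.40 / $705.53
CY = 0.113957

0.113957


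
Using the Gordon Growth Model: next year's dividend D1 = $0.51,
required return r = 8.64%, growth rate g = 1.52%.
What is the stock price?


Formula: P = D1 / (r - g)
Spread: r - g = 0.0864 - 0.0152 = 0.0712
Substituting: P = $0.51 / 0.0712
P = $7.16

$7.16


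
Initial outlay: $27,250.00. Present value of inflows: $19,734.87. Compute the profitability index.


Formula: PI = PV(cash flows) / initial investment
Substituting: PI = $19,734.87 / $27,250.00
PI = 0.7242

0.7242


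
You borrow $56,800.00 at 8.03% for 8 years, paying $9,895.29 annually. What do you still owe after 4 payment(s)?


Formula: Balance = PV*(1+r)^k - PMT*((1+r)^k - 1)/r
Growth: (1 + 0.0803)^4 = 1.362001
Accumulated factor: ((1+r)^k - 1)/r = 4.50811
Balance = $56,800.00 * 1.362001 - $9,895.29 * 4.50811
Balance = $32,752.61

$32,752.61


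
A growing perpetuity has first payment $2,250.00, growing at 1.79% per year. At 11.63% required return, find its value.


Formula: PV = C / (r - g)
Spread: r - g = 0.1163 - 0.0179 = 0.0984
Substituting: PV = $2,250.00 / 0.0984
PV = $22,865.85

$22,865.85


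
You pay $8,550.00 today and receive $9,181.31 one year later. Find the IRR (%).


Formula: IRR = C1/C0 - 1
Substituting: IRR = $9,181.31 / $8,550.00 - 1
Ratio: 1.073837 - 1 = 0.073837
IRR = 7.3837%

7.3837%


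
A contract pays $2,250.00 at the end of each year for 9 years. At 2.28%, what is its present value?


Formula: PV = PMT * (1 - (1+r)^(-n)) / r
Discount factor: (1 + 0.0228)^(-9) = 0.816363
Bracket: 1 - 0.816363 = 0.183637
PV = $2,250.00 * 0.183637 / 0.0228 = $18,122.03

$18,122.03


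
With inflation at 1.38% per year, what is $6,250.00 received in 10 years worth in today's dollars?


Formula: Real value = nominal / (1 + inflation)^years
Price level: (1 + 0.0138)^10 = 1.146893
Real value = $6,250.00 / 1.146893 = $5,449.51

$5,449.51


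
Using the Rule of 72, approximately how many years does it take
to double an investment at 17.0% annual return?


Formula: Years ≈ 72 / r
Substituting: Years ≈ 72 / 17.0
Years ≈ 4.2

4.2 years


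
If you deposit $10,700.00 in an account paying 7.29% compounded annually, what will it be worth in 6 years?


Formula: FV = P * (1 + r)^n
Substituting: FV = $10,700.00 * (1 + 0.0729)^6
Growth factor: (1.0729)^6 = 1.525301
FV = $10,700.00 * 1.525301 = $16,320.72

$16,320.72


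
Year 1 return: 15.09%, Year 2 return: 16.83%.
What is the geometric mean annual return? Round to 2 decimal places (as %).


Formula: Geometric mean = ((1+r1)*(1+r2))^(1/2) - 1
Product: (1 + 0.1509) * (1 + 0.1683) = 1.1509 * 1.1683 = 1.344596
Square root: 1.344596^0.5 = 1.159567
Geometric mean = 1.159567 - 1 = 0.159567
As percentage: 15.96%

15.96%


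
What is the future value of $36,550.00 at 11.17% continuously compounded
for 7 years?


Formula: FV = P * e^(r*t)
Exponent: r*t = 0.1117 * 7 = 0.7819
e^(0.7819) = 2.185621
FV = $36,550.00 * 2.185621 = $79,884.45

$79,884.45


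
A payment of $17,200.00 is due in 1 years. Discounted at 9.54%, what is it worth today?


Formula: PV = FV / (1 + r)^n
Substituting: PV = $17,200.00 / (1 + 0.0954)^1
Discount factor: (1.0954)^1 = 1.0954
PV = $17,200.00 / 1.0954 = $15,702.03

$15,702.03


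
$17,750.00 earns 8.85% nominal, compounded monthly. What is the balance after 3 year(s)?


Formula: FV = P * (1 + r/m)^(m*t)
Period rate: r/m = 0.0885 / 12 = 0.007375
Total periods: m*t = 12 * 3 = 36
Growth factor: (1 + 0.007375)^36 = 1.302813
FV = $17,750.00 * 1.302813 = $23,124.93

$23,124.93


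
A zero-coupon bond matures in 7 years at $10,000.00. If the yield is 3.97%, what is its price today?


Formula: Price = FV / (1 + r)^n
Substituting: Price = $10,000.00 / (1 + 0.0397)^7
Discount factor: (1.0397)^7 = 1.313277
Price = $10,000.00 / 1.313277 = $7,614.54

$7,614.54


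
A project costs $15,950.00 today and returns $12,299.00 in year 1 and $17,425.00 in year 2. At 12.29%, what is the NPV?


Formula: NPV = C0 + C1/(1+r) + C2/(1+r)^2
Discount C1: $12,299.00 / (1 + 0.1229) = $10,952.89
Discount C2: $17,425.00 / (1 + 0.1229)^2 = $13,819.45
NPV = -$15,950.00 + $10,952.89 + $13,819.45 = $8,822.34

$8,822.34


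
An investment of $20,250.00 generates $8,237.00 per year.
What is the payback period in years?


Formula: Payback = investment / annual cash flow
Substituting: Payback = $20,250.00 / $8,237.00
Payback = 2.4584 years

2.4584 years


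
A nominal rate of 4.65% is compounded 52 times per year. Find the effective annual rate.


Formula: EAR = (1 + r/m)^m - 1
Period rate: r/m = 0.0465 / 52 = 0.000894
Compounding: (1 + 0.000894)^52 = 1.047576
EAR = 1.047576 - 1 = 0.047576

0.047576


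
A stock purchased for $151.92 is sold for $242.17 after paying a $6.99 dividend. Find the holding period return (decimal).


Formula: HPR = (P1 - P0 + D) / P0
Gain: $242.17 - $151.92 + $6.99 = $97.24
HPR = $97.24 / $151.92 = 0.6401

0.6401


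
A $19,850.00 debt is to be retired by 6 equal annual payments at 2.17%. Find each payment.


Formula: PMT = PV * r / (1 - (1+r)^(-n))
Denominator: 1 - (1 + 0.0217)^(-6) = 0.120857
Numerator: $19,850.00 * 0.0217 = 430.745
PMT = 430.745 / 0.120857 = $3,564.10

$3,564.10


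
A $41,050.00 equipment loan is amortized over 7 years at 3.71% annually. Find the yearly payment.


Formula: PMT = PV * r / (1 - (1+r)^(-n))
Denominator: 1 - (1 + 0.0371)^(-7) = 0.225082
Numerator: $41,050.00 * 0.0371 = 1522.955
PMT = 1522.955 / 0.225082 = $6,766.21

$6,766.21


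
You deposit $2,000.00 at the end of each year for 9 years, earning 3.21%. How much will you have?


Formula: FV = PMT * ((1+r)^n - 1) / r
Growth factor: (1 + 0.0321)^9 = 1.328911
Numerator: 1.328911 - 1 = 0.328911
FV = $2,000.00 * 0.328911 / 0.0321 = $20,492.92

$20,492.92


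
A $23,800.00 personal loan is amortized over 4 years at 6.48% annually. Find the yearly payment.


Formula: PMT = PV * r / (1 - (1+r)^(-n))
Denominator: 1 - (1 + 0.0648)^(-4) = 0.222093
Numerator: $23,800.00 * 0.0648 = 1542.24
PMT = 1542.24 / 0.222093 = $6,944.13

$6,944.13


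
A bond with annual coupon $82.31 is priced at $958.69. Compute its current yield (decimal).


Formula: Current yield = annual coupon / price
Substituting: CY = $82.31 / $958.69
CY = 0.085857

0.085857


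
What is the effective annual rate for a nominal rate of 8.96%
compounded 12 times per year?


Formula: EAR = (1 + r/m)^m - 1
Period rate: r/m = 0.0896 / 12 = 0.007467
Compounding: (1 + 0.007467)^12 = 1.093373
EAR = 1.093373 - 1 = 0.093373

0.093373


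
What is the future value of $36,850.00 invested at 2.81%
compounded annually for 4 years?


Formula: FV = P * (1 + r)^n
Substituting: FV = $36,850.00 * (1 + 0.0281)^4
Growth factor: (1.0281)^4 = 1.117227
FV = $36,850.00 * 1.117227 = $41,169.82

$41,169.82


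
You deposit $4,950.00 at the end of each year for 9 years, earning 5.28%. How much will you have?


Formula: FV = PMT * ((1+r)^n - 1) / r
Growth factor: (1 + 0.0528)^9 = 1.58896
Numerator: 1.58896 - 1 = 0.58896
FV = $4,950.00 * 0.58896 / 0.0528 = $55,214.97

$55,214.97


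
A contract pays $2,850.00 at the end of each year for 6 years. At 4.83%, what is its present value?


Formula: PV = PMT * (1 - (1+r)^(-n)) / r
Discount factor: (1 + 0.0483)^(-6) = 0.753506
Bracket: 1 - 0.753506 = 0.246494
PV = $2,850.00 * 0.246494 / 0.0483 = $14,544.70

$14,544.70


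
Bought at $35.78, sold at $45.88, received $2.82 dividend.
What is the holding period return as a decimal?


Formula: HPR = (P1 - P0 + D) / P0
Gain: $45.88 - $35.78 + $2.82 = $12.92
HPR = $12.92 / $35.78 = 0.3611

0.3611


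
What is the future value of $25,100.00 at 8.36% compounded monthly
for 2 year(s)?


Formula: FV = P * (1 + r/m)^(m*t)
Period rate: r/m = 0.0836 / 12 = 0.006967
Total periods: m*t = 12 * 2 = 24
Growth factor: (1 + 0.006967)^24 = 1.181306
FV = $25,100.00 * 1.181306 = $29,650.77

$29,650.77


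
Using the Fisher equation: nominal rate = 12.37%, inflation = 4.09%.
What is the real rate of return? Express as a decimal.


Formula: (1 + r_real) = (1 + r_nom) / (1 + inflation)
Substituting: (1 + r_real) = 1.1237 / 1.0409
(1 + r_real) = 1.079547
r_real = 1.079547 - 1 = 0.079547

0.079547


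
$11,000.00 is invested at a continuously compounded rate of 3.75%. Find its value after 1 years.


Formula: FV = P * e^(r*t)
Exponent: r*t = 0.0375 * 1 = 0.0375
e^(0.0375) = 1.038212
FV = $11,000.00 * 1.038212 = $11,420.33

$11,420.33


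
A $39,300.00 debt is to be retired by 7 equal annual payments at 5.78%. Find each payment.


Formula: PMT = PV * r / (1 - (1+r)^(-n))
Denominator: 1 - (1 + 0.0578)^(-7) = 0.3252
Numerator: $39,300.00 * 0.0578 = 2271.54
PMT = 2271.54 / 0.3252 = $6,985.05

$6,985.05


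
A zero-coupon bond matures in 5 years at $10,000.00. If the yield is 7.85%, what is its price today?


Formula: Price = FV / (1 + r)^n
Substituting: Price = $10,000.00 / (1 + 0.0785)^5
Discount factor: (1.0785)^5 = 1.459153
Price = $10,000.00 / 1.459153 = $6,853.29

$6,853.29


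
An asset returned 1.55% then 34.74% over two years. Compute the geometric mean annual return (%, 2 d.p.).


Formula: Geometric mean = ((1+r1)*(1+r2))^(1/2) - 1
Product: (1 + 0.0155) * (1 + 0.3474) = 1.0155 * 1.3474 = 1.368285
Square root: 1.368285^0.5 = 1.169737
Geometric mean = 1.169737 - 1 = 0.169737
As percentage: 16.97%

16.97%


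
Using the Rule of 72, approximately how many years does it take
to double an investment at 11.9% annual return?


Formula: Years ≈ 72 / r
Substituting: Years ≈ 72 / 11.9
Years ≈ 6.1

6.1 years


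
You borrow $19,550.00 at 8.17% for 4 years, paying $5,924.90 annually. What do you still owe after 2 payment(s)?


Formula: Balance = PV*(1+r)^k - PMT*((1+r)^k - 1)/r
Growth: (1 + 0.0817)^2 = 1.170075
Accumulated factor: ((1+r)^k - 1)/r = 2.0817
Balance = $19,550.00 * 1.170075 - $5,924.90 * 2.0817
Balance = $10,541.10

$10,541.10


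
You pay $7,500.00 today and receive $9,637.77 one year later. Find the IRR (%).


Formula: IRR = C1/C0 - 1
Substituting: IRR = $9,637.77 / $7,500.00 - 1
Ratio: 1.285036 - 1 = 0.285036
IRR = 28.5036%

28.5036%


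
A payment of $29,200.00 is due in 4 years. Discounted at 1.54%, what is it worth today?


Formula: PV = FV / (1 + r)^n
Substituting: PV = $29,200.00 / (1 + 0.0154)^4
Discount factor: (1.0154)^4 = 1.063038
PV = $29,200.00 / 1.063038 = $27,468.45

$27,468.45


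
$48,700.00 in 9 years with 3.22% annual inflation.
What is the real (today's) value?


Formula: Real value = nominal / (1 + inflation)^years
Price level: (1 + 0.0322)^9 = 1.330071
Real value = $48,700.00 / 1.330071 = $36,614.60

$36,614.60


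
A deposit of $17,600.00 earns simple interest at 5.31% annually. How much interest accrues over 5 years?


Formula: I = P * r * t
Substituting: I = $17,600.00 * 0.0531 * 5
Step: I = $17,600.00 * 0.2655
I = $4,672.80

$4,672.80


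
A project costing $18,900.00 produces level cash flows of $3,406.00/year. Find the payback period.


Formula: Payback = investment / annual cash flow
Substituting: Payback = $18,900.00 / $3,406.00
Payback = 5.549 years

5.549 years


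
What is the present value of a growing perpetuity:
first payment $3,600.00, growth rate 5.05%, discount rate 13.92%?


Formula: PV = C / (r - g)
Spread: r - g = 0.1392 - 0.0505 = 0.0887
Substituting: PV = $3,600.00 / 0.0887
PV = $40,586.25

$40,586.25


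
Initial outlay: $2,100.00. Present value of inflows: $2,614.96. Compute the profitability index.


Formula: PI = PV(cash flows) / initial investment
Substituting: PI = $2,614.96 / $2,100.00
PI = 1.2452

1.2452


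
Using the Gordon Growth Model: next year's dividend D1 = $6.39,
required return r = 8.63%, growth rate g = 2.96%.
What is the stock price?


Formula: P = D1 / (r - g)
Spread: r - g = 0.0863 - 0.0296 = 0.0567
Substituting: P = $6.39 / 0.0567
P = $112.70

$112.70


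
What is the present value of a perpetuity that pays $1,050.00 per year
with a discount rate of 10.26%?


Formula: PV = C / r
Substituting: PV = $1,050.00 / 0.1026
PV = $10,233.92

$10,233.92


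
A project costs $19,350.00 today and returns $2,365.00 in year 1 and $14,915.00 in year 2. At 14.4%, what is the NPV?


Formula: NPV = C0 + C1/(1+r) + C2/(1+r)^2
Discount C1: $2,365.00 / (1 + 0.144) = $2,067.31
Discount C2: $14,915.00 / (1 + 0.144)^2 = $11,396.49
NPV = -$19,350.00 + $2,067.31 + $11,396.49 = -$5,886.20

-$5,886.20


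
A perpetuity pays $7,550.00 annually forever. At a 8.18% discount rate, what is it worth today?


Formula: PV = C / r
Substituting: PV = $7,550.00 / 0.0818
PV = $92,298.29

$92,298.29


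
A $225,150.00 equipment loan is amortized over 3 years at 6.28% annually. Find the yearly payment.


Formula: PMT = PV * r / (1 - (1+r)^(-n))
Denominator: 1 - (1 + 0.0628)^(-3) = 0.166999
Numerator: $225,150.00 * 0.0628 = 14139.42
PMT = 14139.42 / 0.166999 = $84,667.54

$84,667.54


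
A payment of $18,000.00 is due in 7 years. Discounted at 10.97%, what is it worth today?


Formula: PV = FV / (1 + r)^n
Substituting: PV = $18,000.00 / (1 + 0.1097)^7
Discount factor: (1.1097)^7 = 2.072235
PV = $18,000.00 / 2.072235 = $8,686.27

$8,686.27


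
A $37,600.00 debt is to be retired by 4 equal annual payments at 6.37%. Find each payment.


Formula: PMT = PV * r / (1 - (1+r)^(-n))
Denominator: 1 - (1 + 0.0637)^(-4) = 0.21887
Numerator: $37,600.00 * 0.0637 = 2395.12
PMT = 2395.12 / 0.21887 = $10,943.12

$10,943.12


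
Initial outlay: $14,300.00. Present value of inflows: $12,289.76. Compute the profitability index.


Formula: PI = PV(cash flows) / initial investment
Substituting: PI = $12,289.76 / $14,300.00
PI = 0.8594

0.8594


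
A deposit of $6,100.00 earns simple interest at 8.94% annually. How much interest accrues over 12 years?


Formula: I = P * r * t
Substituting: I = $6,100.00 * 0.0894 * 12
Step: I = $6,100.00 * 1.0728
I = $6,544.08

$6,544.08


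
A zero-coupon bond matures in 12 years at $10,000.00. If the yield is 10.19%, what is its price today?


Formula: Price = FV / (1 + r)^n
Substituting: Price = $10,000.00 / (1 + 0.1019)^12
Discount factor: (1.1019)^12 = 3.204101
Price = $10,000.00 / 3.204101 = $3,121.00

$3,121.00


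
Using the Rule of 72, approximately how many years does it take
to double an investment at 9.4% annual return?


Formula: Years ≈ 72 / r
Substituting: Years ≈ 72 / 9.4
Years ≈ 7.7

7.7 years


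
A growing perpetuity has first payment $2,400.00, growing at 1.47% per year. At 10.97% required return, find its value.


Formula: PV = C / (r - g)
Spread: r - g = 0.1097 - 0.0147 = 0.095
Substituting: PV = $2,400.00 / 0.095
PV = $25,263.16

$25,263.16


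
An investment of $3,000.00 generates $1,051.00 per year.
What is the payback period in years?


Formula: Payback = investment / annual cash flow
Substituting: Payback = $3,000.00 / $1,051.00
Payback = 2.8544 years

2.8544 years


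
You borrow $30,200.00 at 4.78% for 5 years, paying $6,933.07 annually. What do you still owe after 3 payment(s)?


Formula: Balance = PV*(1+r)^k - PMT*((1+r)^k - 1)/r
Growth: (1 + 0.0478)^3 = 1.150364
Accumulated factor: ((1+r)^k - 1)/r = 3.145685
Balance = $30,200.00 * 1.150364 - $6,933.07 * 3.145685
Balance = $12,931.73

$12,931.73


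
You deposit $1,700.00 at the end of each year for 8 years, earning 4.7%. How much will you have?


Formula: FV = PMT * ((1+r)^n - 1) / r
Growth factor: (1 + 0.047)^8 = 1.444021
Numerator: 1.444021 - 1 = 0.444021
FV = $1,700.00 * 0.444021 / 0.047 = $16,060.33

$16,060.33


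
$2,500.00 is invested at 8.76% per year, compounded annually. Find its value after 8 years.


Formula: FV = P * (1 + r)^n
Substituting: FV = $2,500.00 * (1 + 0.0876)^8
Growth factor: (1.0876)^8 = 1.957734
FV = $2,500.00 * 1.957734 = $4,894.33

$4,894.33


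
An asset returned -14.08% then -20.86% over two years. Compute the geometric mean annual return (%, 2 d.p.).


Formula: Geometric mean = ((1+r1)*(1+r2))^(1/2) - 1
Product: (1 + -0.1408) * (1 + -0.2086) = 0.8592 * 0.7914 = 0.679971
Square root: 0.679971^0.5 = 0.824603
Geometric mean = 0.824603 - 1 = -0.175397
As percentage: -17.54%

-17.54%


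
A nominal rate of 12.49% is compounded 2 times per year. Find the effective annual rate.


Formula: EAR = (1 + r/m)^m - 1
Period rate: r/m = 0.1249 / 2 = 0.06245
Compounding: (1 + 0.06245)^2 = 1.1288
EAR = 1.1288 - 1 = 0.1288

0.1288


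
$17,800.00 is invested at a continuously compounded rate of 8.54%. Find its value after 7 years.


Formula: FV = P * e^(r*t)
Exponent: r*t = 0.0854 * 7 = 0.5978
e^(0.5978) = 1.818115
FV = $17,800.00 * 1.818115 = $32,362.44

$32,362.44


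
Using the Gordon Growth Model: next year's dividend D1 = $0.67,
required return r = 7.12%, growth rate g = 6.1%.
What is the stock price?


Formula: P = D1 / (r - g)
Spread: r - g = 0.0712 - 0.061 = 0.0102
Substituting: P = $0.67 / 0.0102
P = $65.69

$65.69


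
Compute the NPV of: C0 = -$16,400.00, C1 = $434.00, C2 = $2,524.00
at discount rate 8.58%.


Formula: NPV = C0 + C1/(1+r) + C2/(1+r)^2
Discount C1: $434.00 / (1 + 0.0858) = $399.71
Discount C2: $2,524.00 / (1 + 0.0858)^2 = $2,140.87
NPV = -$16,400.00 + $399.71 + $2,140.87 = -$13,859.43

-$13,859.43


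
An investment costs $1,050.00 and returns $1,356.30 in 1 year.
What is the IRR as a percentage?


Formula: IRR = C1/C0 - 1
Substituting: IRR = $1,356.30 / $1,050.00 - 1
Ratio: 1.291714 - 1 = 0.291714
IRR = 29.1714%

29.1714%


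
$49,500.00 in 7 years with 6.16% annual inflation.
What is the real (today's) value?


Formula: Real value = nominal / (1 + inflation)^years
Price level: (1 + 0.0616)^7 = 1.51959
Real value = $49,500.00 / 1.51959 = $32,574.58

$32,574.58


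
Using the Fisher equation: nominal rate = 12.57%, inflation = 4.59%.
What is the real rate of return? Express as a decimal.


Formula: (1 + r_real) = (1 + r_nom) / (1 + inflation)
Substituting: (1 + r_real) = 1.1257 / 1.0459
(1 + r_real) = 1.076298
r_real = 1.076298 - 1 = 0.076298

0.076298


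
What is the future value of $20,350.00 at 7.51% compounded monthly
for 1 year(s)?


Formula: FV = P * (1 + r/m)^(m*t)
Period rate: r/m = 0.0751 / 12 = 0.006258
Total periods: m*t = 12 * 1 = 12
Growth factor: (1 + 0.006258)^12 = 1.07774
FV = $20,350.00 * 1.07774 = $21,932.00

$21,932.00


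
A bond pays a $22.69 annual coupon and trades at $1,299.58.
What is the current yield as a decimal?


Formula: Current yield = annual coupon / price
Substituting: CY = $22.69 / $1,299.58
CY = 0.017459

0.017459


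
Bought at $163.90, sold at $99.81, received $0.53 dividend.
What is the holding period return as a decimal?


Formula: HPR = (P1 - P0 + D) / P0
Gain: $99.81 - $163.90 + $0.53 = -$63.56
HPR = -$63.56 / $163.90 = -0.3878

-0.3878


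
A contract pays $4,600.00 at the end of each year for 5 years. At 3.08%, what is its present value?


Formula: PV = PMT * (1 - (1+r)^(-n)) / r
Discount factor: (1 + 0.0308)^(-5) = 0.859267
Bracket: 1 - 0.859267 = 0.140733
PV = $4,600.00 * 0.140733 / 0.0308 = $21,018.62

$21,018.62


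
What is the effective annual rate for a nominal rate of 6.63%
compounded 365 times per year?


Formula: EAR = (1 + r/m)^m - 1
Period rate: r/m = 0.0663 / 365 = 0.000182
Compounding: (1 + 0.000182)^365 = 1.068541
EAR = 1.068541 - 1 = 0.068541

0.068541


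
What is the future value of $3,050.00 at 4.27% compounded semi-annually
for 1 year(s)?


Formula: FV = P * (1 + r/m)^(m*t)
Period rate: r/m = 0.0427 / 2 = 0.02135
Total periods: m*t = 2 * 1 = 2
Growth factor: (1 + 0.02135)^2 = 1.043156
FV = $3,050.00 * 1.043156 = $3,181.63

$3,181.63


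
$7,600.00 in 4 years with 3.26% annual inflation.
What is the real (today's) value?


Formula: Real value = nominal / (1 + inflation)^years
Price level: (1 + 0.0326)^4 = 1.136916
Real value = $7,600.00 / 1.136916 = $6,684.75

$6,684.75


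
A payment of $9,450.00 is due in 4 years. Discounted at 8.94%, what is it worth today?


Formula: PV = FV / (1 + r)^n
Substituting: PV = $9,450.00 / (1 + 0.0894)^4
Discount factor: (1.0894)^4 = 1.408476
PV = $9,450.00 / 1.408476 = $6,709.38

$6,709.38


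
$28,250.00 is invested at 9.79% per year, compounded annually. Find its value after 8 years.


Formula: FV = P * (1 + r)^n
Substituting: FV = $28,250.00 * (1 + 0.0979)^8
Growth factor: (1.0979)^8 = 2.111068
FV = $28,250.00 * 2.111068 = $59,637.68

$59,637.68


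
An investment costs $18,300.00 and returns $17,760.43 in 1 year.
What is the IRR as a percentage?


Formula: IRR = C1/C0 - 1
Substituting: IRR = $17,760.43 / $18,300.00 - 1
Ratio: 0.970515 - 1 = -0.029485
IRR = -2.9485%

-2.9485%


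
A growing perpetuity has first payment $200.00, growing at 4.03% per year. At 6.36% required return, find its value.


Formula: PV = C / (r - g)
Spread: r - g = 0.0636 - 0.0403 = 0.0233
Substituting: PV = $200.00 / 0.0233
PV = $8,583.69

$8,583.69


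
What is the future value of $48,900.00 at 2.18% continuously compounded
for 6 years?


Formula: FV = P * e^(r*t)
Exponent: r*t = 0.0218 * 6 = 0.1308
e^(0.1308) = 1.13974
FV = $48,900.00 * 1.13974 = $55,733.28

$55,733.28


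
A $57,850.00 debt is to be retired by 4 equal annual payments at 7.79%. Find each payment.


Formula: PMT = PV * r / (1 - (1+r)^(-n))
Denominator: 1 - (1 + 0.0779)^(-4) = 0.259225
Numerator: $57,850.00 * 0.0779 = 4506.515
PMT = 4506.515 / 0.259225 = $17,384.55

$17,384.55


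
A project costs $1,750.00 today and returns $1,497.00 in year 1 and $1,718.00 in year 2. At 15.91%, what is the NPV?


Formula: NPV = C0 + C1/(1+r) + C2/(1+r)^2
Discount C1: $1,497.00 / (1 + 0.1591) = $1,291.52
Discount C2: $1,718.00 / (1 + 0.1591)^2 = $1,278.74
NPV = -$1,750.00 + $1,291.52 + $1,278.74 = $820.26

$820.26


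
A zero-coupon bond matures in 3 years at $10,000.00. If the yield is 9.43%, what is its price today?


Formula: Price = FV / (1 + r)^n
Substituting: Price = $10,000.00 / (1 + 0.0943)^3
Discount factor: (1.0943)^3 = 1.310416
Price = $10,000.00 / 1.310416 = $7,631.16

$7,631.16


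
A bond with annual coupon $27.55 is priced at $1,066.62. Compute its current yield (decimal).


Formula: Current yield = annual coupon / price
Substituting: CY = $27.55 / $1,066.62
CY = 0.025829

0.025829


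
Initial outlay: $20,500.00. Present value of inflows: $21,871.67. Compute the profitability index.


Formula: PI = PV(cash flows) / initial investment
Substituting: PI = $21,871.67 / $20,500.00
PI = 1.0669

1.0669


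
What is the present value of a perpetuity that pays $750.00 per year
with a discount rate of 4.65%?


Formula: PV = C / r
Substituting: PV = $750.00 / 0.0465
PV = $16,129.03

$16,129.03


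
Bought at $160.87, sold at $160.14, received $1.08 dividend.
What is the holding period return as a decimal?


Formula: HPR = (P1 - P0 + D) / P0
Gain: $160.14 - $160.87 + $1.08 = $0.35
HPR = $0.35 / $160.87 = 0.0022

0.0022


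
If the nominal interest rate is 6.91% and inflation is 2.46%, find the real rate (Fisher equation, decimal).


Formula: (1 + r_real) = (1 + r_nom) / (1 + inflation)
Substituting: (1 + r_real) = 1.0691 / 1.0246
(1 + r_real) = 1.043432
r_real = 1.043432 - 1 = 0.043432

0.043432


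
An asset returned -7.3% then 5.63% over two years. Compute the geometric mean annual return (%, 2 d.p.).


Formula: Geometric mean = ((1+r1)*(1+r2))^(1/2) - 1
Product: (1 + -0.073) * (1 + 0.0563) = 0.927 * 1.0563 = 0.97919
Square root: 0.97919^0.5 = 0.98954
Geometric mean = 0.98954 - 1 = -0.01046
As percentage: -1.05%

-1.05%


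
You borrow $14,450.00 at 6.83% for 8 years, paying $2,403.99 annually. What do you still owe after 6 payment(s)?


Formula: Balance = PV*(1+r)^k - PMT*((1+r)^k - 1)/r
Growth: (1 + 0.0683)^6 = 1.486481
Accumulated factor: ((1+r)^k - 1)/r = 7.122709
Balance = $14,450.00 * 1.486481 - $2,403.99 * 7.122709
Balance = $4,356.73

$4,356.73


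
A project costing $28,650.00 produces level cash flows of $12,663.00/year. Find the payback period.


Formula: Payback = investment / annual cash flow
Substituting: Payback = $28,650.00 / $12,663.00
Payback = 2.2625 years

2.2625 years


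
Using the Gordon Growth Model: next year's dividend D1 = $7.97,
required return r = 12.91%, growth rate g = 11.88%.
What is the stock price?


Formula: P = D1 / (r - g)
Spread: r - g = 0.1291 - 0.1188 = 0.0103
Substituting: P = $7.97 / 0.0103
P = $773.79

$773.79


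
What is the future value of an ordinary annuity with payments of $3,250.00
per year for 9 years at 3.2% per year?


Formula: FV = PMT * ((1+r)^n - 1) / r
Growth factor: (1 + 0.032)^9 = 1.327753
Numerator: 1.327753 - 1 = 0.327753
FV = $3,250.00 * 0.327753 / 0.032 = $33,287.41

$33,287.41


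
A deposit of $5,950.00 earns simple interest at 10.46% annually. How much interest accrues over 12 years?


Formula: I = P * r * t
Substituting: I = $5,950.00 * 0.1046 * 12
Step: I = $5,950.00 * 1.2552
I = $7,468.44

$7,468.44


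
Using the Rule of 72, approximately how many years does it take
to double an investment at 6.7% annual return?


Formula: Years ≈ 72 / r
Substituting: Years ≈ 72 / 6.7
Years ≈ 10.7

10.7 years


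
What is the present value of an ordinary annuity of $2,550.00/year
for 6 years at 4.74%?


Formula: PV = PMT * (1 - (1+r)^(-n)) / r
Discount factor: (1 + 0.0474)^(-6) = 0.757399
Bracket: 1 - 0.757399 = 0.242601
PV = $2,550.00 * 0.242601 / 0.0474 = $13,051.33

$13,051.33


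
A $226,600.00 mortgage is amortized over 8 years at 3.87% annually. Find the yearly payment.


Formula: PMT = PV * r / (1 - (1+r)^(-n))
Denominator: 1 - (1 + 0.0387)^(-8) = 0.261962
Numerator: $226,600.00 * 0.0387 = 8769.42
PMT = 8769.42 / 0.261962 = $33,475.97

$33,475.97


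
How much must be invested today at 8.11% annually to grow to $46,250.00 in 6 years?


Formula: PV = FV / (1 + r)^n
Substituting: PV = $46,250.00 / (1 + 0.0811)^6
Discount factor: (1.0811)^6 = 1.596597
PV = $46,250.00 / 1.596597 = $28,967.87

$28,967.87


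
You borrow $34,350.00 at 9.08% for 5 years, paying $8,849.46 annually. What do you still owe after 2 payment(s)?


Formula: Balance = PV*(1+r)^k - PMT*((1+r)^k - 1)/r
Growth: (1 + 0.0908)^2 = 1.189845
Accumulated factor: ((1+r)^k - 1)/r = 2.0908
Balance = $34,350.00 * 1.189845 - $8,849.46 * 2.0908
Balance = $22,368.71

$22,368.71


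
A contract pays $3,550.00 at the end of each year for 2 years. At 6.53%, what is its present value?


Formula: PV = PMT * (1 - (1+r)^(-n)) / r
Discount factor: (1 + 0.0653)^(-2) = 0.881163
Bracket: 1 - 0.881163 = 0.118837
PV = $3,550.00 * 0.118837 / 0.0653 = $6,460.52

$6,460.52


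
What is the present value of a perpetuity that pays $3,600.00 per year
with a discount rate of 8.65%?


Formula: PV = C / r
Substituting: PV = $3,600.00 / 0.0865
PV = $41,618.50

$41,618.50


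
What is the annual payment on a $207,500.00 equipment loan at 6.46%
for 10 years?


Formula: PMT = PV * r / (1 - (1+r)^(-n))
Denominator: 1 - (1 + 0.0646)^(-10) = 0.465269
Numerator: $207,500.00 * 0.0646 = 13404.5
PMT = 13404.5 / 0.465269 = $28,810.22

$28,810.22


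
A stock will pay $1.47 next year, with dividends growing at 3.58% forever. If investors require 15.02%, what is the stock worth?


Formula: P = D1 / (r - g)
Spread: r - g = 0.1502 - 0.0358 = 0.1144
Substituting: P = $1.47 / 0.1144
P = $12.85

$12.85


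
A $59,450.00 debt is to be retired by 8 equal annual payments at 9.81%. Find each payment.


Formula: PMT = PV * r / (1 - (1+r)^(-n))
Denominator: 1 - (1 + 0.0981)^(-8) = 0.526996
Numerator: $59,450.00 * 0.0981 = 5832.045
PMT = 5832.045 / 0.526996 = $11,066.58

$11,066.58


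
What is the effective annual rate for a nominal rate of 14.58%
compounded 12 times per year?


Formula: EAR = (1 + r/m)^m - 1
Period rate: r/m = 0.1458 / 12 = 0.01215
Compounding: (1 + 0.01215)^12 = 1.155949
EAR = 1.155949 - 1 = 0.155949

0.155949


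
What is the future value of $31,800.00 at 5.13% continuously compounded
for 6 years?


Formula: FV = P * e^(r*t)
Exponent: r*t = 0.0513 * 6 = 0.3078
e^(0.3078) = 1.360429
FV = $31,800.00 * 1.360429 = $43,261.64

$43,261.64


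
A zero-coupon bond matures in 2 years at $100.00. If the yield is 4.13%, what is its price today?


Formula: Price = FV / (1 + r)^n
Substituting: Price = $100.00 / (1 + 0.0413)^2
Discount factor: (1.0413)^2 = 1.084306
Price = $100.00 / 1.084306 = $92.22

$92.22


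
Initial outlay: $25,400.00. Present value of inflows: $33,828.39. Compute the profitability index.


Formula: PI = PV(cash flows) / initial investment
Substituting: PI = $33,828.39 / $25,400.00
PI = 1.3318

1.3318


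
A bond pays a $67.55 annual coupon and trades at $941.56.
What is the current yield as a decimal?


Formula: Current yield = annual coupon / price
Substituting: CY = $67.55 / $941.56
CY = 0.071743

0.071743


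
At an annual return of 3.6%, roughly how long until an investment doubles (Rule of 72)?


Formula: Years ≈ 72 / r
Substituting: Years ≈ 72 / 3.6
Years ≈ 20.0

20.0 years


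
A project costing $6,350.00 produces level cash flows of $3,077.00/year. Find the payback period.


Formula: Payback = investment / annual cash flow
Substituting: Payback = $6,350.00 / $3,077.00
Payback = 2.0637 years

2.0637 years


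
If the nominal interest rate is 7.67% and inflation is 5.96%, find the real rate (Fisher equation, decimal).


Formula: (1 + r_real) = (1 + r_nom) / (1 + inflation)
Substituting: (1 + r_real) = 1.0767 / 1.0596
(1 + r_real) = 1.016138
r_real = 1.016138 - 1 = 0.016138

0.016138


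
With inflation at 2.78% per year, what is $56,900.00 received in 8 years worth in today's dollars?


Formula: Real value = nominal / (1 + inflation)^years
Price level: (1 + 0.0278)^8 = 1.245285
Real value = $56,900.00 / 1.245285 = $45,692.34

$45,692.34


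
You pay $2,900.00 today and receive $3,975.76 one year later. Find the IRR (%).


Formula: IRR = C1/C0 - 1
Substituting: IRR = $3,975.76 / $2,900.00 - 1
Ratio: 1.370952 - 1 = 0.370952
IRR = 37.0952%

37.0952%


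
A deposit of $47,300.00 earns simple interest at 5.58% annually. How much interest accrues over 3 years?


Formula: I = P * r * t
Substituting: I = $47,300.00 * 0.0558 * 3
Step: I = $47,300.00 * 0.1674
I = $7,918.02

$7,918.02


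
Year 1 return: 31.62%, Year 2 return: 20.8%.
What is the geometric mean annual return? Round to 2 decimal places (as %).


Formula: Geometric mean = ((1+r1)*(1+r2))^(1/2) - 1
Product: (1 + 0.3162) * (1 + 0.208) = 1.3162 * 1.208 = 1.58997
Square root: 1.58997^0.5 = 1.26094
Geometric mean = 1.26094 - 1 = 0.26094
As percentage: 26.09%

26.09%


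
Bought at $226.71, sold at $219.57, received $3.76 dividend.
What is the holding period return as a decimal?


Formula: HPR = (P1 - P0 + D) / P0
Gain: $219.57 - $226.71 + $3.76 = -$3.38
HPR = -$3.38 / $226.71 = -0.0149

-0.0149


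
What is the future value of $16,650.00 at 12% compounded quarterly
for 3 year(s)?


Formula: FV = P * (1 + r/m)^(m*t)
Period rate: r/m = 0.12 / 4 = 0.03
Total periods: m*t = 4 * 3 = 12
Growth factor: (1 + 0.03)^12 = 1.425761
FV = $16,650.00 * 1.425761 = $23,738.92

$23,738.92


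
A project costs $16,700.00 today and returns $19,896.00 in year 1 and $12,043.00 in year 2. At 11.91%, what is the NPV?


Formula: NPV = C0 + C1/(1+r) + C2/(1+r)^2
Discount C1: $19,896.00 / (1 + 0.1191) = $17,778.57
Discount C2: $12,043.00 / (1 + 0.1191)^2 = $9,616.05
NPV = -$16,700.00 + $17,778.57 + $9,616.05 = $10,694.63

$10,694.63


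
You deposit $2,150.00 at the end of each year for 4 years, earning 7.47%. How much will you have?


Formula: FV = PMT * ((1+r)^n - 1) / r
Growth factor: (1 + 0.0747)^4 = 1.333979
Numerator: 1.333979 - 1 = 0.333979
FV = $2,150.00 * 0.333979 / 0.0747 = $9,612.51

$9,612.51


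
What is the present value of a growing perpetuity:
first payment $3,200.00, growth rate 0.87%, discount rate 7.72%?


Formula: PV = C / (r - g)
Spread: r - g = 0.0772 - 0.0087 = 0.0685
Substituting: PV = $3,200.00 / 0.0685
PV = $46,715.33

$46,715.33


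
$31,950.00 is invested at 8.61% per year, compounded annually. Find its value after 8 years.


Formula: FV = P * (1 + r)^n
Substituting: FV = $31,950.00 * (1 + 0.0861)^8
Growth factor: (1.0861)^8 = 1.936237
FV = $31,950.00 * 1.936237 = $61,862.77

$61,862.77


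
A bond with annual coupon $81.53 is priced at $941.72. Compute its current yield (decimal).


Formula: Current yield = annual coupon / price
Substituting: CY = $81.53 / $941.72
CY = 0.086576

0.086576


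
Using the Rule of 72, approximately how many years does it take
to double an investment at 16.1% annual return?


Formula: Years ≈ 72 / r
Substituting: Years ≈ 72 / 16.1
Years ≈ 4.5

4.5 years


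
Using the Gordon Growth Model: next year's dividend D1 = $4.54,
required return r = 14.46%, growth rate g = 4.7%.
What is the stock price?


Formula: P = D1 / (r - g)
Spread: r - g = 0.1446 - 0.047 = 0.0976
Substituting: P = $4.54 / 0.0976
P = $46.52

$46.52


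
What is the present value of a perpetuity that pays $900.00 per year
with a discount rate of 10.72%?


Formula: PV = C / r
Substituting: PV = $900.00 / 0.1072
PV = $8,395.52

$8,395.52


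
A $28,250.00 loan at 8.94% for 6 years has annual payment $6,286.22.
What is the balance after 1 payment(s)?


Formula: Balance = PV*(1+r)^k - PMT*((1+r)^k - 1)/r
Growth: (1 + 0.0894)^1 = 1.0894
Accumulated factor: ((1+r)^k - 1)/r = 1.0
Balance = $28,250.00 * 1.0894 - $6,286.22 * 1.0
Balance = $24,489.33

$24,489.33


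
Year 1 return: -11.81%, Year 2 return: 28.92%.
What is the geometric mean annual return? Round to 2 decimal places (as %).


Formula: Geometric mean = ((1+r1)*(1+r2))^(1/2) - 1
Product: (1 + -0.1181) * (1 + 0.2892) = 0.8819 * 1.2892 = 1.136945
Square root: 1.136945^0.5 = 1.066276
Geometric mean = 1.066276 - 1 = 0.066276
As percentage: 6.63%

6.63%


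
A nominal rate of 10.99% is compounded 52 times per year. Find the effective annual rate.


Formula: EAR = (1 + r/m)^m - 1
Period rate: r/m = 0.1099 / 52 = 0.002113
Compounding: (1 + 0.002113)^52 = 1.116037
EAR = 1.116037 - 1 = 0.116037

0.116037


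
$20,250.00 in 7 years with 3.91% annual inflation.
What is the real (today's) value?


Formula: Real value = nominal / (1 + inflation)^years
Price level: (1 + 0.0391)^7 = 1.307981
Real value = $20,250.00 / 1.307981 = $15,481.88

$15,481.88


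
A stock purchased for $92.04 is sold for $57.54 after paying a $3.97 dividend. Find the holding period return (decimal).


Formula: HPR = (P1 - P0 + D) / P0
Gain: $57.54 - $92.04 + $3.97 = -$30.53
HPR = -$30.53 / $92.04 = -0.3317

-0.3317


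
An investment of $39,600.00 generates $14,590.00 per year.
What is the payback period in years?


Formula: Payback = investment / annual cash flow
Substituting: Payback = $39,600.00 / $14,590.00
Payback = 2.7142 years

2.7142 years


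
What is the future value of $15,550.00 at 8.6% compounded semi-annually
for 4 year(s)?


Formula: FV = P * (1 + r/m)^(m*t)
Period rate: r/m = 0.086 / 2 = 0.043
Total periods: m*t = 2 * 4 = 8
Growth factor: (1 + 0.043)^8 = 1.400472
FV = $15,550.00 * 1.400472 = $21,777.34

$21,777.34


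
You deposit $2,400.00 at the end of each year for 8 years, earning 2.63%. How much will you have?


Formula: FV = PMT * ((1+r)^n - 1) / r
Growth factor: (1 + 0.0263)^8 = 1.23082
Numerator: 1.23082 - 1 = 0.23082
FV = $2,400.00 * 0.23082 / 0.0263 = $21,063.44

$21,063.44


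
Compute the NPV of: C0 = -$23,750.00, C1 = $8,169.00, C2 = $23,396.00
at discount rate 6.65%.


Formula: NPV = C0 + C1/(1+r) + C2/(1+r)^2
Discount C1: $8,169.00 / (1 + 0.0665) = $7,659.63
Discount C2: $23,396.00 / (1 + 0.0665)^2 = $20,569.32
NPV = -$23,750.00 + $7,659.63 + $20,569.32 = $4,478.95

$4,478.95


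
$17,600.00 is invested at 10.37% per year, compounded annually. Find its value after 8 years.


Formula: FV = P * (1 + r)^n
Substituting: FV = $17,600.00 * (1 + 0.1037)^8
Growth factor: (1.1037)^8 = 2.201954
FV = $17,600.00 * 2.201954 = $38,754.40

$38,754.40


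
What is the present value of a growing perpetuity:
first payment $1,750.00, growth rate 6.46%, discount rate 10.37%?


Formula: PV = C / (r - g)
Spread: r - g = 0.1037 - 0.0646 = 0.0391
Substituting: PV = $1,750.00 / 0.0391
PV = $44,757.03

$44,757.03


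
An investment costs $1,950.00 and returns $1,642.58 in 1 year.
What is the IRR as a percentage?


Formula: IRR = C1/C0 - 1
Substituting: IRR = $1,642.58 / $1,950.00 - 1
Ratio: 0.842349 - 1 = -0.157651
IRR = -15.7651%

-15.7651%


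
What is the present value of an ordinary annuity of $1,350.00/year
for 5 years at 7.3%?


Formula: PV = PMT * (1 - (1+r)^(-n)) / r
Discount factor: (1 + 0.073)^(-5) = 0.703075
Bracket: 1 - 0.703075 = 0.296925
PV = $1,350.00 * 0.296925 / 0.073 = $5,491.09

$5,491.09


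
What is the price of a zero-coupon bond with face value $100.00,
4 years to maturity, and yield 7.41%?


Formula: Price = FV / (1 + r)^n
Substituting: Price = $100.00 / (1 + 0.0741)^4
Discount factor: (1.0741)^4 = 1.331002
Price = $100.00 / 1.331002 = $75.13

$75.13


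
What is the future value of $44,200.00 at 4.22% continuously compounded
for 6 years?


Formula: FV = P * e^(r*t)
Exponent: r*t = 0.0422 * 6 = 0.2532
e^(0.2532) = 1.288141
FV = $44,200.00 * 1.288141 = $56,935.83

$56,935.83


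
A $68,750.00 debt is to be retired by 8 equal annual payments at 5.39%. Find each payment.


Formula: PMT = PV * r / (1 - (1+r)^(-n))
Denominator: 1 - (1 + 0.0539)^(-8) = 0.34294
Numerator: $68,750.00 * 0.0539 = 3705.625
PMT = 3705.625 / 0.34294 = $10,805.45

$10,805.45


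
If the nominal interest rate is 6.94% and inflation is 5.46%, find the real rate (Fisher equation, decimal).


Formula: (1 + r_real) = (1 + r_nom) / (1 + inflation)
Substituting: (1 + r_real) = 1.0694 / 1.0546
(1 + r_real) = 1.014034
r_real = 1.014034 - 1 = 0.014034

0.014034


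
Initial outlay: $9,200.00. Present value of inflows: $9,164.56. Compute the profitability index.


Formula: PI = PV(cash flows) / initial investment
Substituting: PI = $9,164.56 / $9,200.00
PI = 0.9961

0.9961


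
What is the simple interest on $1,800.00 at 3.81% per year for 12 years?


Formula: I = P * r * t
Substituting: I = $1,800.00 * 0.0381 * 12
Step: I = $1,800.00 * 0.4572
I = $822.96

$822.96


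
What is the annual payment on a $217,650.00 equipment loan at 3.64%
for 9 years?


Formula: PMT = PV * r / (1 - (1+r)^(-n))
Denominator: 1 - (1 + 0.0364)^(-9) = 0.275141
Numerator: $217,650.00 * 0.0364 = 7922.46
PMT = 7922.46 / 0.275141 = $28,794.15

$28,794.15


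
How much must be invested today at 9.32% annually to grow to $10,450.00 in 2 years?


Formula: PV = FV / (1 + r)^n
Substituting: PV = $10,450.00 / (1 + 0.0932)^2
Discount factor: (1.0932)^2 = 1.195086
PV = $10,450.00 / 1.195086 = $8,744.14

$8,744.14


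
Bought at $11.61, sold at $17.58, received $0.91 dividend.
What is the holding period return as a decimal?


Formula: HPR = (P1 - P0 + D) / P0
Gain: $17.58 - $11.61 + $0.91 = $6.88
HPR = $6.88 / $11.61 = 0.5926

0.5926


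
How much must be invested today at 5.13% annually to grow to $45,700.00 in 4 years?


Formula: PV = FV / (1 + r)^n
Substituting: PV = $45,700.00 / (1 + 0.0513)^4
Discount factor: (1.0513)^4 = 1.221537
PV = $45,700.00 / 1.221537 = $37,411.88

$37,411.88


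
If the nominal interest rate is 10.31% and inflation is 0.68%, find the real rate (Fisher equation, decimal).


Formula: (1 + r_real) = (1 + r_nom) / (1 + inflation)
Substituting: (1 + r_real) = 1.1031 / 1.0068
(1 + r_real) = 1.09565
r_real = 1.09565 - 1 = 0.09565

0.09565
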